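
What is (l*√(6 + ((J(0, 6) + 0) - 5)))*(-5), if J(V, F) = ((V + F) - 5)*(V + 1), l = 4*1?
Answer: -20*√2 ≈ -28.284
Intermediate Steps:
l = 4
J(V, F) = (1 + V)*(-5 + F + V) (J(V, F) = ((F + V) - 5)*(1 + V) = (-5 + F + V)*(1 + V) = (1 + V)*(-5 + F + V))
(l*√(6 + ((J(0, 6) + 0) - 5)))*(-5) = (4*√(6 + (((-5 + 6 + 0² - 4*0 + 6*0) + 0) - 5)))*(-5) = (4*√(6 + (((-5 + 6 + 0 + 0 + 0) + 0) - 5)))*(-5) = (4*√(6 + ((1 + 0) - 5)))*(-5) = (4*√(6 + (1 - 5)))*(-5) = (4*√(6 - 4))*(-5) = (4*√2)*(-5) = -20*√2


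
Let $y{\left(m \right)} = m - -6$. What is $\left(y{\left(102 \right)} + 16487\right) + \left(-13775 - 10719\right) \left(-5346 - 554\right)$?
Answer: $144531195$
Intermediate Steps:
$y{\left(m \right)} = 6 + m$ ($y{\left(m \right)} = m + 6 = 6 + m$)
$\left(y{\left(102 \right)} + 16487\right) + \left(-13775 - 10719\right) \left(-5346 - 554\right) = \left(\left(6 + 102\right) + 16487\right) + \left(-13775 - 10719\right) \left(-5346 - 554\right) = \left(108 + 16487\right) - -144514600 = 16595 + 144514600 = 144531195$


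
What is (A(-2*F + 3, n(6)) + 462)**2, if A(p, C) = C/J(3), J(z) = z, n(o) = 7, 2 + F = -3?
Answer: 1940449/9 ≈ 2.1561e+5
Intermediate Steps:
F = -5 (F = -2 - 3 = -5)
A(p, C) = C/3
(A(-2*F + 3, n(6)) + 462)**2 = ((1/3)*7 + 462)**2 = (7/3 + 462)**2 = (1393/3)**2 = 1940449/9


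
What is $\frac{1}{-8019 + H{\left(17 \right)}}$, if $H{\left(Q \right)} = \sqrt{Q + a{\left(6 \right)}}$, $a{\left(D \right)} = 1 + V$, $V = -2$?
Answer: $- \frac{1}{8015} \approx -0.00012477$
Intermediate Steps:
$a{\left(D \right)} = -1$ ($a{\left(D \right)} = 1 - 2 = -1$)
$H{\left(Q \right)} = \sqrt{-1 + Q}$ ($H{\left(Q \right)} = \sqrt{Q - 1} = \sqrt{-1 + Q}$)
$\frac{1}{-8019 + H{\left(17 \right)}} = \frac{1}{-8019 + \sqrt{-1 + 17}} = \frac{1}{-8019 + \sqrt{16}} = \frac{1}{-8019 + 4} = \frac{1}{-8015} = - \frac{1}{8015}$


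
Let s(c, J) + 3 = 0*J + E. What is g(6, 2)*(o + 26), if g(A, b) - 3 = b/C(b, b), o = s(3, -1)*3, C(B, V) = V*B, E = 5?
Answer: 112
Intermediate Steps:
C(B, V) = B*V
s(c, J) = 2 (s(c, J) = -3 + (0*J + 5) = -3 + (0 + 5) = -3 + 5 = 2)
o = 6 (o = 2*3 = 6)
g(A, b) = 3 + 1/b (g(A, b) = 3 + b/((b*b)) = 3 + b/(b**2) = 3 + b/b**2 = 3 + 1/b)
g(6, 2)*(o + 26) = (3 + 1/2)*(6 + 26) = (3 + 1/2)*32 = (7/2)*32 = 112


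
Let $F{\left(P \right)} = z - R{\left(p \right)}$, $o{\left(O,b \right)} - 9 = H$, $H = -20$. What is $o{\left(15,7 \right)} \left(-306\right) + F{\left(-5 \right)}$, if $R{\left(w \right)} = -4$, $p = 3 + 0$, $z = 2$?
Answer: $3372$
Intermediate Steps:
$o{\left(O,b \right)} = -11$ ($o{\left(O,b \right)} = 9 - 20 = -11$)
$p = 3$
$F{\left(P \right)} = 6$ ($F{\left(P \right)} = 2 - -4 = 2 + 4 = 6$)
$o{\left(15,7 \right)} \left(-306\right) + F{\left(-5 \right)} = \left(-11\right) \left(-306\right) + 6 = 3366 + 6 = 3372$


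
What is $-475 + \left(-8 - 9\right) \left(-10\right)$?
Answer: $-305$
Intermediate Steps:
$-475 + \left(-8 - 9\right) \left(-10\right) = -475 - -170 = -475 + 170 = -305$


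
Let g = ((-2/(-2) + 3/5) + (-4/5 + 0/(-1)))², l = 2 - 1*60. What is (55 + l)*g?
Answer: -48/25 ≈ -1.9200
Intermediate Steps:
l = -58 (l = 2 - 60 = -58)
g = 16/25 (g = ((-2*(-½) + 3*(⅕)) + (-4*⅕ + 0*(-1)))² = ((1 + ⅗) + (-⅘ + 0))² = (8/5 - ⅘)² = (⅘)² = 16/25 ≈ 0.64000)
(55 + l)*g = (55 - 58)*(16/25) = -3*16/25 = -48/25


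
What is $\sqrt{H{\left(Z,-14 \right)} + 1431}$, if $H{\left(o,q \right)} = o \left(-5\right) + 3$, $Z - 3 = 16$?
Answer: $\sqrt{1339} \approx 36.592$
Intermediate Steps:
$Z = 19$ ($Z = 3 + 16 = 19$)
$H{\left(o,q \right)} = 3 - 5 o$ ($H{\left(o,q \right)} = - 5 o + 3 = 3 - 5 o$)
$\sqrt{H{\left(Z,-14 \right)} + 1431} = \sqrt{\left(3 - 95\right) + 1431} = \sqrt{-92 + 1431} = \sqrt{1339}$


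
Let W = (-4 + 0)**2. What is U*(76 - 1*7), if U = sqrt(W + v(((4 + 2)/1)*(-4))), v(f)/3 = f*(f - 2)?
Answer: 276*sqrt(118) ≈ 2998.1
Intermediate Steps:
v(f) = 3*f*(-2 + f) (v(f) = 3*(f*(f - 2)) = 3*(f*(-2 + f)) = 3*f*(-2 + f))
W = 16 (W = (-4)**2 = 16)
U = 4*sqrt(118) (U = sqrt(16 + 3*(((4 + 2)/1)*(-4))*(-2 + ((4 + 2)/1)*(-4))) = sqrt(16 + 3*((6*1)*(-4))*(-2 + (6*1)*(-4))) = sqrt(16 + 3*(6*(-4))*(-2 + 6*(-4))) = sqrt(16 + 3*(-24)*(-2 - 24)) = sqrt(16 + 3*(-24)*(-26)) = sqrt(16 + 1872) = sqrt(1888) = 4*sqrt(118) ≈ 43.451)
U*(76 - 1*7) = (4*sqrt(118))*(76 - 1*7) = (4*sqrt(118))*(76 - 7) = (4*sqrt(118))*69 = 276*sqrt(118)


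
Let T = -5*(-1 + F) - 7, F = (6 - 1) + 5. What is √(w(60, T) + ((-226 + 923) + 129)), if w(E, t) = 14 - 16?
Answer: 2*√206 ≈ 28.705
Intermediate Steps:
F = 10 (F = 5 + 5 = 10)
T = -52 (T = -5*(-1 + 10) - 7 = -5*9 - 7 = -45 - 7 = -52)
w(E, t) = -2
√(w(60, T) + ((-226 + 923) + 129)) = √(-2 + ((-226 + 923) + 129)) = √(-2 + (697 + 129)) = √(-2 + 826) = √824 = 2*√206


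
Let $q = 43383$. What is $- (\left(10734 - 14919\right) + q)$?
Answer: $-39198$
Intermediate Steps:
$- (\left(10734 - 14919\right) + q) = - (\left(10734 - 14919\right) + 43383) = - (-4185 + 43383) = \left(-1\right) 39198 = -39198$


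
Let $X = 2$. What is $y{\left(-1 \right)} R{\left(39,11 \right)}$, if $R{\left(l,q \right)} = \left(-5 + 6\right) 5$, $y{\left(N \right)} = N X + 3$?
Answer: $5$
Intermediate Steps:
$y{\left(N \right)} = 3 + 2 N$ ($y{\left(N \right)} = N 2 + 3 = 2 N + 3 = 3 + 2 N$)
$R{\left(l,q \right)} = 5$ ($R{\left(l,q \right)} = 1 \cdot 5 = 5$)
$y{\left(-1 \right)} R{\left(39,11 \right)} = \left(3 + 2 \left(-1\right)\right) 5 = \left(3 - 2\right) 5 = 1 \cdot 5 = 5$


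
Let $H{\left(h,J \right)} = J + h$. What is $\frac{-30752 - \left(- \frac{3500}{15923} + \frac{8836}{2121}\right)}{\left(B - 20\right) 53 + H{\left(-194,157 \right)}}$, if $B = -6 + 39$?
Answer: $- \frac{259677704936}{5504947329} \approx -47.172$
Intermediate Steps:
$B = 33$
$\frac{-30752 - \left(- \frac{3500}{15923} + \frac{8836}{2121}\right)}{\left(B - 20\right) 53 + H{\left(-194,157 \right)}} = \frac{-30752 - \left(- \frac{3500}{15923} + \frac{8836}{2121}\right)}{\left(33 - 20\right) 53 + \left(157 - 194\right)} = \frac{-30752 - \frac{133272128}{33772683}}{13 \cdot 53 - 37} = \frac{-30752 + \left(- \frac{8836}{2121} + \frac{3500}{15923}\right)}{689 - 37} = \frac{-30752 - \frac{133272128}{33772683}}{652} = \left(- \frac{1038710819744}{33772683}\right) \frac{1}{652} = - \frac{259677704936}{5504947329}$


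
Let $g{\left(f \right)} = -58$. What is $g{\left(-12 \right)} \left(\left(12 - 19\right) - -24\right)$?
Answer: $-986$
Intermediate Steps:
$g{\left(-12 \right)} \left(\left(12 - 19\right) - -24\right) = - 58 \left(\left(12 - 19\right) - -24\right) = - 58 \left(-7 + 24\right) = \left(-58\right) 17 = -986$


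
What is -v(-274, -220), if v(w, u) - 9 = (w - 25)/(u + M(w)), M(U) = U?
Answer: -365/38 ≈ -9.6053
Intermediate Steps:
v(w, u) = 9 + (-25 + w)/(u + w) (v(w, u) = 9 + (w - 25)/(u + w) = 9 + (-25 + w)/(u + w))
-v(-274, -220) = -(-25 + 9*(-220) + 10*(-274))/(-220 - 274) = -(-25 - 1980 - 2740)/(-494) = -(-1)*(-4745)/494 = -1*365/38 = -365/38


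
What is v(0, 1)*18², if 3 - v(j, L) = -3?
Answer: 1944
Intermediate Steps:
v(j, L) = 6 (v(j, L) = 3 - 1*(-3) = 3 + 3 = 6)
v(0, 1)*18² = 6*18² = 6*324 = 1944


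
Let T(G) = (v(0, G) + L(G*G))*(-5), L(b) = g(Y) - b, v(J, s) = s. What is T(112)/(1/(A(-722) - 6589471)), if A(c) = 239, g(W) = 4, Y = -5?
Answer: -409454876480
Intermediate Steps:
L(b) = 4 - b
T(G) = -20 - 5*G + 5*G² (T(G) = (G + (4 - G*G))*(-5) = (G + (4 - G²))*(-5) = (4 + G - G²)*(-5) = -20 - 5*G + 5*G²)
T(112)/(1/(A(-722) - 6589471)) = (-20 - 5*112 + 5*112²)/(1/(239 - 6589471)) = (-20 - 560 + 5*12544)/(1/(-6589232)) = (-20 - 560 + 62720)/(-1/6589232) = 62140*(-6589232) = -409454876480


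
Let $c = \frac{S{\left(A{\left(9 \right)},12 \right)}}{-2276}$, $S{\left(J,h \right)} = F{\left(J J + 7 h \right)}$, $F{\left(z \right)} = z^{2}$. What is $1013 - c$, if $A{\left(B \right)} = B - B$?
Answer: $\frac{578161}{569} \approx 1016.1$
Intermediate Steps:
$A{\left(B \right)} = 0$
$S{\left(J,h \right)} = \left(J^{2} + 7 h\right)^{2}$ ($S{\left(J,h \right)} = \left(J J + 7 h\right)^{2} = \left(J^{2} + 7 h\right)^{2}$)
$c = - \frac{1764}{569}$ ($c = \frac{\left(0^{2} + 7 \cdot 12\right)^{2}}{-2276} = \left(0 + 84\right)^{2} \left(- \frac{1}{2276}\right) = 84^{2} \left(- \frac{1}{2276}\right) = 7056 \left(- \frac{1}{2276}\right) = - \frac{1764}{569} \approx -3.1002$)
$1013 - c = 1013 - - \frac{1764}{569} = 1013 + \frac{1764}{569} = \frac{578161}{569}$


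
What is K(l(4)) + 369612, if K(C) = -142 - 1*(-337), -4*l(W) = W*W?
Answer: 369807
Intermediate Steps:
l(W) = -W²/4 (l(W) = -W*W/4 = -W²/4)
K(C) = 195 (K(C) = -142 + 337 = 195)
K(l(4)) + 369612 = 195 + 369612 = 369807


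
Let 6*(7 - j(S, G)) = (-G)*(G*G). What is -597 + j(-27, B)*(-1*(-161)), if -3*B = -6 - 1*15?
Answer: 58403/6 ≈ 9733.8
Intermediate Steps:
B = 7 (B = -(-6 - 1*15)/3 = -(-6 - 15)/3 = -⅓*(-21) = 7)
j(S, G) = 7 + G³/6 (j(S, G) = 7 - (-G)*G*G/6 = 7 - (-G)*G²/6 = 7 - (-1)*G³/6 = 7 + G³/6)
-597 + j(-27, B)*(-1*(-161)) = -597 + (7 + (⅙)*7³)*(-1*(-161)) = -597 + (7 + (⅙)*343)*161 = -597 + (7 + 343/6)*161 = -597 + (385/6)*161 = -597 + 61985/6 = 58403/6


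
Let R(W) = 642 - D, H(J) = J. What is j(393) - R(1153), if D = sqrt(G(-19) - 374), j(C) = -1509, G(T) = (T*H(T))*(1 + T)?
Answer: -2151 + 2*I*sqrt(1718) ≈ -2151.0 + 82.898*I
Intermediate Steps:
G(T) = T**2*(1 + T) (G(T) = (T*T)*(1 + T) = T**2*(1 + T))
D = 2*I*sqrt(1718) (D = sqrt((-19)**2*(1 - 19) - 374) = sqrt(361*(-18) - 374) = sqrt(-6498 - 374) = sqrt(-6872) = 2*I*sqrt(1718) ≈ 82.898*I)
R(W) = 642 - 2*I*sqrt(1718)
j(393) - R(1153) = -1509 - (642 - 2*I*sqrt(1718)) = -1509 + (-642 + 2*I*sqrt(1718)) = -2151 + 2*I*sqrt(1718)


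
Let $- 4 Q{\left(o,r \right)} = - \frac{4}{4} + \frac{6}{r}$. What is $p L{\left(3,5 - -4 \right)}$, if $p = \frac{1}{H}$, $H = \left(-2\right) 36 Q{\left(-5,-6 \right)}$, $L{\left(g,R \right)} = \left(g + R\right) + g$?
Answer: $- \frac{5}{12} \approx -0.41667$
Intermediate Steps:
$Q{\left(o,r \right)} = \frac{1}{4} - \frac{3}{2 r}$ ($Q{\left(o,r \right)} = - \frac{- \frac{4}{4} + \frac{6}{r}}{4} = - \frac{\left(-4\right) \frac{1}{4} + \frac{6}{r}}{4} = - \frac{-1 + \frac{6}{r}}{4} = \frac{1}{4} - \frac{3}{2 r}$)
$L{\left(g,R \right)} = R + 2 g$ ($L{\left(g,R \right)} = \left(R + g\right) + g = R + 2 g$)
$H = -36$ ($H = \left(-2\right) 36 \frac{-6 - 6}{4 \left(-6\right)} = - 72 \cdot \frac{1}{4} \left(- \frac{1}{6}\right) \left(-12\right) = \left(-72\right) \frac{1}{2} = -36$)
$p = - \frac{1}{36}$ ($p = \frac{1}{-36} = - \frac{1}{36} \approx -0.027778$)
$p L{\left(3,5 - -4 \right)} = - \frac{\left(5 - -4\right) + 2 \cdot 3}{36} = - \frac{\left(5 + 4\right) + 6}{36} = - \frac{9 + 6}{36} = \left(- \frac{1}{36}\right) 15 = - \frac{5}{12}$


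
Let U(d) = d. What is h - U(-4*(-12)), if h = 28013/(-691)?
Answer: -61181/691 ≈ -88.540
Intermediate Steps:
h = -28013/691 (h = 28013*(-1/691) = -28013/691 ≈ -40.540)
h - U(-4*(-12)) = -28013/691 - (-4)*(-12) = -28013/691 - 1*48 = -28013/691 - 48 = -61181/691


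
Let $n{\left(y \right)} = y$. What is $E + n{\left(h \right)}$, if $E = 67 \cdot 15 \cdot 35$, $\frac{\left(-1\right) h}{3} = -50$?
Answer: $35325$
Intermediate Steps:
$h = 150$ ($h = \left(-3\right) \left(-50\right) = 150$)
$E = 35175$ ($E = 1005 \cdot 35 = 35175$)
$E + n{\left(h \right)} = 35175 + 150 = 35325$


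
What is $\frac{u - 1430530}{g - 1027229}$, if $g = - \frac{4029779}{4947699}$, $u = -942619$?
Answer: $\frac{11741626934151}{5082423925850} \approx 2.3102$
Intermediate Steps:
$g = - \frac{4029779}{4947699}$ ($g = \left(-4029779\right) \frac{1}{4947699} = - \frac{4029779}{4947699} \approx -0.81448$)
$\frac{u - 1430530}{g - 1027229} = \frac{-942619 - 1430530}{- \frac{4029779}{4947699} - 1027229} = - \frac{2373149}{- \frac{5082423925850}{4947699}} = \left(-2373149\right) \left(- \frac{4947699}{5082423925850}\right) = \frac{11741626934151}{5082423925850}$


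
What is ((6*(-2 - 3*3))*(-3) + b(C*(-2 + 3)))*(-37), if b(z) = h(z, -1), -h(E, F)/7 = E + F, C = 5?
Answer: -6290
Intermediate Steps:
h(E, F) = -7*E - 7*F (h(E, F) = -7*(E + F) = -7*E - 7*F)
b(z) = 7 - 7*z (b(z) = -7*z - 7*(-1) = -7*z + 7 = 7 - 7*z)
((6*(-2 - 3*3))*(-3) + b(C*(-2 + 3)))*(-37) = ((6*(-2 - 3*3))*(-3) + (7 - 35*(-2 + 3)))*(-37) = ((6*(-2 - 9))*(-3) + (7 - 35))*(-37) = ((6*(-11))*(-3) + (7 - 7*5))*(-37) = (-66*(-3) + (7 - 35))*(-37) = (198 - 28)*(-37) = 170*(-37) = -6290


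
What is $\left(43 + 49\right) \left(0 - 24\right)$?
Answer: $-2208$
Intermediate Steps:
$\left(43 + 49\right) \left(0 - 24\right) = 92 \left(-24\right) = -2208$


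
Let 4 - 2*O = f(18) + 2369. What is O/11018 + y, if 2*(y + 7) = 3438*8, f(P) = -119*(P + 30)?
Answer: 302888167/22036 ≈ 13745.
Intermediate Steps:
f(P) = -3570 - 119*P (f(P) = -119*(30 + P) = -3570 - 119*P)
y = 13745 (y = -7 + (3438*8)/2 = -7 + (1/2)*27504 = -7 + 13752 = 13745)
O = 3347/2 (O = 2 - ((-3570 - 119*18) + 2369)/2 = 2 - ((-3570 - 2142) + 2369)/2 = 2 - (-5712 + 2369)/2 = 2 - 1/2*(-3343) = 2 + 3343/2 = 3347/2 ≈ 1673.5)
O/11018 + y = (3347/2)/11018 + 13745 = (3347/2)*(1/11018) + 13745 = 3347/22036 + 13745 = 302888167/22036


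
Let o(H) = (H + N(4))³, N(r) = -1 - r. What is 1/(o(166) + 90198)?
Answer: 1/4263479 ≈ 2.3455e-7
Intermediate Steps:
o(H) = (-5 + H)³ (o(H) = (H + (-1 - 1*4))³ = (H + (-1 - 4))³ = (H - 5)³ = (-5 + H)³)
1/(o(166) + 90198) = 1/((-5 + 166)³ + 90198) = 1/(161³ + 90198) = 1/(4173281 + 90198) = 1/4263479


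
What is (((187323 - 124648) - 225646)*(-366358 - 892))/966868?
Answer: 29925549875/483434 ≈ 61902.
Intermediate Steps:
(((187323 - 124648) - 225646)*(-366358 - 892))/966868 = ((62675 - 225646)*(-367250))*(1/966868) = -162971*(-367250)*(1/966868) = 59851099750*(1/966868) = 29925549875/483434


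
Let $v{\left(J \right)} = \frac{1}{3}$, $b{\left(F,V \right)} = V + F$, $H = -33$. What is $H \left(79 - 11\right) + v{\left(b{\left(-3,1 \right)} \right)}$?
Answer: $- \frac{6731}{3} \approx -2243.7$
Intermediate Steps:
$b{\left(F,V \right)} = F + V$
$v{\left(J \right)} = \frac{1}{3}$
$H \left(79 - 11\right) + v{\left(b{\left(-3,1 \right)} \right)} = - 33 \left(79 - 11\right) + \frac{1}{3} = \left(-33\right) 68 + \frac{1}{3} = -2244 + \frac{1}{3} = - \frac{6731}{3}$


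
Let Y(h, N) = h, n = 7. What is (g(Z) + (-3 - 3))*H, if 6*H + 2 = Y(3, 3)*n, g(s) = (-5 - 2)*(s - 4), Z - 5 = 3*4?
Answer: -1843/6 ≈ -307.17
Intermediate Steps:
Z = 17 (Z = 5 + 3*4 = 5 + 12 = 17)
g(s) = 28 - 7*s (g(s) = -7*(-4 + s) = 28 - 7*s)
H = 19/6 (H = -1/3 + (3*7)/6 = -1/3 + (1/6)*21 = -1/3 + 7/2 = 19/6 ≈ 3.1667)
(g(Z) + (-3 - 3))*H = ((28 - 7*17) + (-3 - 3))*(19/6) = ((28 - 119) - 6)*(19/6) = (-91 - 6)*(19/6) = -97*19/6 = -1843/6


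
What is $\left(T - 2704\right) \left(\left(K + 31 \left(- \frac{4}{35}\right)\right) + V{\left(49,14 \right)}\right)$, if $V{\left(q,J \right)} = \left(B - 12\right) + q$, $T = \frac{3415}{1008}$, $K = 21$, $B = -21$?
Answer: $- \frac{3187716107}{35280} \approx -90355.0$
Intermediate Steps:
$T = \frac{3415}{1008}$ ($T = 3415 \cdot \frac{1}{1008} = \frac{3415}{1008} \approx 3.3879$)
$V{\left(q,J \right)} = -33 + q$ ($V{\left(q,J \right)} = \left(-21 - 12\right) + q = -33 + q$)
$\left(T - 2704\right) \left(\left(K + 31 \left(- \frac{4}{35}\right)\right) + V{\left(49,14 \right)}\right) = \left(\frac{3415}{1008} - 2704\right) \left(\left(21 + 31 \left(- \frac{4}{35}\right)\right) + \left(-33 + 49\right)\right) = - \frac{2722217 \left(\left(21 + 31 \left(\left(-4\right) \frac{1}{35}\right)\right) + 16\right)}{1008} = - \frac{2722217 \left(\left(21 + 31 \left(- \frac{4}{35}\right)\right) + 16\right)}{1008} = - \frac{2722217 \left(\left(21 - \frac{124}{35}\right) + 16\right)}{1008} = - \frac{2722217 \left(\frac{611}{35} + 16\right)}{1008} = \left(- \frac{2722217}{1008}\right) \frac{1171}{35} = - \frac{3187716107}{35280}$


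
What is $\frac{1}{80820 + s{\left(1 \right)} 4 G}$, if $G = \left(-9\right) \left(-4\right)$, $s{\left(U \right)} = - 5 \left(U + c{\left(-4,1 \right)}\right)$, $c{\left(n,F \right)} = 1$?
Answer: $\frac{1}{79380} \approx 1.2598 \cdot 10^{-5}$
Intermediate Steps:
$s{\left(U \right)} = -5 - 5 U$ ($s{\left(U \right)} = - 5 \left(U + 1\right) = - 5 \left(1 + U\right) = -5 - 5 U$)
$G = 36$
$\frac{1}{80820 + s{\left(1 \right)} 4 G} = \frac{1}{80820 + \left(-5 - 5\right) 4 \cdot 36} = \frac{1}{80820 + \left(-10\right) 4 \cdot 36} = \frac{1}{80820 - 1440} = \frac{1}{79380}$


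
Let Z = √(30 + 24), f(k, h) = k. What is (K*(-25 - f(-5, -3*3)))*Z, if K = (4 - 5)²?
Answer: -60*√6 ≈ -146.97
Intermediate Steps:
K = 1 (K = (-1)² = 1)
Z = 3*√6 (Z = √54 = 3*√6 ≈ 7.3485)
(K*(-25 - f(-5, -3*3)))*Z = (1*(-25 - 1*(-5)))*(3*√6) = (1*(-25 + 5))*(3*√6) = (1*(-20))*(3*√6) = -60*√6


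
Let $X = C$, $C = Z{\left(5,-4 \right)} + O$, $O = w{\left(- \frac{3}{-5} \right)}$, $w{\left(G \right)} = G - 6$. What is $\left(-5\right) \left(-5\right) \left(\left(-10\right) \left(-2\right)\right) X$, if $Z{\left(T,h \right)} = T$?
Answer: $-200$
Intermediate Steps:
$w{\left(G \right)} = -6 + G$ ($w{\left(G \right)} = G - 6 = -6 + G$)
$O = - \frac{27}{5}$ ($O = -6 - \frac{3}{-5} = -6 - - \frac{3}{5} = -6 + \frac{3}{5} = - \frac{27}{5} \approx -5.4$)
$C = - \frac{2}{5}$ ($C = 5 - \frac{27}{5} = - \frac{2}{5} \approx -0.4$)
$X = - \frac{2}{5} \approx -0.4$
$\left(-5\right) \left(-5\right) \left(\left(-10\right) \left(-2\right)\right) X = \left(-5\right) \left(-5\right) \left(\left(-10\right) \left(-2\right)\right) \left(- \frac{2}{5}\right) = 25 \cdot 20 \left(- \frac{2}{5}\right) = 500 \left(- \frac{2}{5}\right) = -200$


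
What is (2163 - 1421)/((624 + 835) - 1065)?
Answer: 371/197 ≈ 1.8832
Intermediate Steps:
(2163 - 1421)/((624 + 835) - 1065) = 742/(1459 - 1065) = 742/394 = 742*(1/394) = 371/197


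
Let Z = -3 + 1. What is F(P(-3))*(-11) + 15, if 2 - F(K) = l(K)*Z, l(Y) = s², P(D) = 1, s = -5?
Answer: -557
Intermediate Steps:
l(Y) = 25 (l(Y) = (-5)² = 25)
Z = -2
F(K) = 52 (F(K) = 2 - 25*(-2) = 2 - 1*(-50) = 2 + 50 = 52)
F(P(-3))*(-11) + 15 = 52*(-11) + 15 = -572 + 15 = -557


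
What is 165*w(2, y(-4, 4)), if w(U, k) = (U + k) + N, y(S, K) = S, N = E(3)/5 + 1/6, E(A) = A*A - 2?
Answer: -143/2 ≈ -71.500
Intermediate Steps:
E(A) = -2 + A**2 (E(A) = A**2 - 2 = -2 + A**2)
N = 47/30 (N = (-2 + 3**2)/5 + 1/6 = (-2 + 9)*(1/5) + 1*(1/6) = 7*(1/5) + 1/6 = 7/5 + 1/6 = 47/30 ≈ 1.5667)
w(U, k) = 47/30 + U + k (w(U, k) = (U + k) + 47/30 = 47/30 + U + k)
165*w(2, y(-4, 4)) = 165*(47/30 + 2 - 4) = 165*(-13/30) = -143/2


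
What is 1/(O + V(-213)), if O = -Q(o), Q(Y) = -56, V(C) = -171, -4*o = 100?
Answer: -1/115 ≈ -0.0086956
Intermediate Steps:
o = -25 (o = -¼*100 = -25)
O = 56 (O = -1*(-56) = 56)
1/(O + V(-213)) = 1/(56 - 171) = 1/(-115) = -1/115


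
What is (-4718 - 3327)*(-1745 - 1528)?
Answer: 26331285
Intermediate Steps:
(-4718 - 3327)*(-1745 - 1528) = -8045*(-3273) = 26331285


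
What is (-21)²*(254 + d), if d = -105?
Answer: 65709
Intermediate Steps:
(-21)²*(254 + d) = (-21)²*(254 - 105) = 441*149 = 65709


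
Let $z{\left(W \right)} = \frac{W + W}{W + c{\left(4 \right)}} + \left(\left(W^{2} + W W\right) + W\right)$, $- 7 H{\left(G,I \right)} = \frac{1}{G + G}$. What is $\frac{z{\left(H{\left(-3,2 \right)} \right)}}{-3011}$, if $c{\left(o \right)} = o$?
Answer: $- \frac{2741}{224406819} \approx -1.2214 \cdot 10^{-5}$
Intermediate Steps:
$H{\left(G,I \right)} = - \frac{1}{14 G}$ ($H{\left(G,I \right)} = - \frac{1}{7 \left(G + G\right)} = - \frac{1}{7 \cdot 2 G} = - \frac{\frac{1}{2} \frac{1}{G}}{7} = - \frac{1}{14 G}$)
$z{\left(W \right)} = W + 2 W^{2} + \frac{2 W}{4 + W}$ ($z{\left(W \right)} = \frac{W + W}{W + 4} + \left(\left(W^{2} + W W\right) + W\right) = \frac{2 W}{4 + W} + \left(\left(W^{2} + W^{2}\right) + W\right) = \frac{2 W}{4 + W} + \left(2 W^{2} + W\right) = \frac{2 W}{4 + W} + \left(W + 2 W^{2}\right) = W + 2 W^{2} + \frac{2 W}{4 + W}$)
$\frac{z{\left(H{\left(-3,2 \right)} \right)}}{-3011} = \frac{- \frac{1}{14 \left(-3\right)} \frac{1}{4 - \frac{1}{14 \left(-3\right)}} \left(6 + 2 \left(- \frac{1}{14 \left(-3\right)}\right)^{2} + 9 \left(- \frac{1}{14 \left(-3\right)}\right)\right)}{-3011} = \frac{\left(- \frac{1}{14}\right) \left(- \frac{1}{3}\right) \left(6 + 2 \left(\left(- \frac{1}{14}\right) \left(- \frac{1}{3}\right)\right)^{2} + 9 \left(\left(- \frac{1}{14}\right) \left(- \frac{1}{3}\right)\right)\right)}{4 - - \frac{1}{42}} \left(- \frac{1}{3011}\right) = \frac{6 + \frac{2}{1764} + 9 \cdot \frac{1}{42}}{42 \left(4 + \frac{1}{42}\right)} \left(- \frac{1}{3011}\right) = \frac{6 + 2 \cdot \frac{1}{1764} + \frac{3}{14}}{42 \cdot \frac{169}{42}} \left(- \frac{1}{3011}\right) = \frac{1}{42} \cdot \frac{42}{169} \left(6 + \frac{1}{882} + \frac{3}{14}\right) \left(- \frac{1}{3011}\right) = \frac{1}{42} \cdot \frac{42}{169} \cdot \frac{2741}{441} \left(- \frac{1}{3011}\right) = \frac{2741}{74529} \left(- \frac{1}{3011}\right) = - \frac{2741}{224406819}$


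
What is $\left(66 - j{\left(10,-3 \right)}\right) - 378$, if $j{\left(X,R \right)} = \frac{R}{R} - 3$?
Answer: $-310$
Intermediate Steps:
$j{\left(X,R \right)} = -2$ ($j{\left(X,R \right)} = 1 - 3 = -2$)
$\left(66 - j{\left(10,-3 \right)}\right) - 378 = \left(66 - -2\right) - 378 = \left(66 + 2\right) - 378 = 68 - 378 = -310$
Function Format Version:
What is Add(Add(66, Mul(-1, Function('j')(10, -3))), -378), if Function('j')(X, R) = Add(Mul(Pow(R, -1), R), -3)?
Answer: -310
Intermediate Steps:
Function('j')(X, R) = -2 (Function('j')(X, R) = Add(1, -3) = -2)
Add(Add(66, Mul(-1, Function('j')(10, -3))), -378) = Add(Add(66, Mul(-1, -2)), -378) = Add(Add(66, 2), -378) = Add(68, -378) = -310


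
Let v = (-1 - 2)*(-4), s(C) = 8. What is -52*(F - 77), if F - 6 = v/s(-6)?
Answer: 3614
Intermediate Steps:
v = 12 (v = -3*(-4) = 12)
F = 15/2 (F = 6 + 12/8 = 6 + 12*(1/8) = 6 + 3/2 = 15/2 ≈ 7.5000)
-52*(F - 77) = -52*(15/2 - 77) = -52*(-139/2) = 3614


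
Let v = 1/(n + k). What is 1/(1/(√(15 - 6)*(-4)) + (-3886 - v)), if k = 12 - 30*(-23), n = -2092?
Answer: -8340/32409929 ≈ -0.00025733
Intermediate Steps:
k = 702 (k = 12 + 690 = 702)
v = -1/1390 (v = 1/(-2092 + 702) = 1/(-1390) = -1/1390 ≈ -0.00071942)
1/(1/(√(15 - 6)*(-4)) + (-3886 - v)) = 1/(1/(√(15 - 6)*(-4)) + (-3886 - 1*(-1/1390))) = 1/(1/(√9*(-4)) + (-3886 + 1/1390)) = 1/(1/(3*(-4)) - 5401539/1390) = 1/(1/(-12) - 5401539/1390) = 1/(-1/12 - 5401539/1390) = 1/(-32409929/8340) = -8340/32409929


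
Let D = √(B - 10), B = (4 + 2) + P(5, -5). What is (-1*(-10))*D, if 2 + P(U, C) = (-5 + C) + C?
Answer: 10*I*√21 ≈ 45.826*I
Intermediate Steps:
P(U, C) = -7 + 2*C (P(U, C) = -2 + ((-5 + C) + C) = -2 + (-5 + 2*C) = -7 + 2*C)
B = -11 (B = (4 + 2) + (-7 + 2*(-5)) = 6 + (-7 - 10) = 6 - 17 = -11)
D = I*√21 (D = √(-11 - 10) = √(-21) = I*√21 ≈ 4.5826*I)
(-1*(-10))*D = (-1*(-10))*(I*√21) = 10*(I*√21) = 10*I*√21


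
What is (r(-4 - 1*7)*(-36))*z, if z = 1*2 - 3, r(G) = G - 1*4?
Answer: -540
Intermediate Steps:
r(G) = -4 + G (r(G) = G - 4 = -4 + G)
z = -1 (z = 2 - 3 = -1)
(r(-4 - 1*7)*(-36))*z = ((-4 + (-4 - 1*7))*(-36))*(-1) = ((-4 + (-4 - 7))*(-36))*(-1) = ((-4 - 11)*(-36))*(-1) = -15*(-36)*(-1) = 540*(-1) = -540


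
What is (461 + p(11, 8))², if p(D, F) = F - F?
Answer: 212521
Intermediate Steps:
p(D, F) = 0
(461 + p(11, 8))² = (461 + 0)² = 461² = 212521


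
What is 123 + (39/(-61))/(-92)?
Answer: 690315/5612 ≈ 123.01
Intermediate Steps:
123 + (39/(-61))/(-92) = 123 + (39*(-1/61))*(-1/92) = 123 - 39/61*(-1/92) = 123 + 39/5612 = 690315/5612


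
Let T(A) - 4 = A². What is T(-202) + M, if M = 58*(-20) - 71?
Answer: 39577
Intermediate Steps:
T(A) = 4 + A²
M = -1231 (M = -1160 - 71 = -1231)
T(-202) + M = (4 + (-202)²) - 1231 = (4 + 40804) - 1231 = 40808 - 1231 = 39577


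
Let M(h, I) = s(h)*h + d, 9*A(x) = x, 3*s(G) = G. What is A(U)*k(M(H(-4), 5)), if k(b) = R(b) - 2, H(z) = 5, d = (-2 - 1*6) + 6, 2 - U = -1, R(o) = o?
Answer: 13/9 ≈ 1.4444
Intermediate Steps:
U = 3 (U = 2 - 1*(-1) = 2 + 1 = 3)
s(G) = G/3
d = -2 (d = (-2 - 6) + 6 = -8 + 6 = -2)
A(x) = x/9
M(h, I) = -2 + h²/3 (M(h, I) = (h/3)*h - 2 = h²/3 - 2 = -2 + h²/3)
k(b) = -2 + b (k(b) = b - 2 = -2 + b)
A(U)*k(M(H(-4), 5)) = ((⅑)*3)*(-2 + (-2 + (⅓)*5²)) = (-2 + (-2 + (⅓)*25))/3 = (-2 + (-2 + 25/3))/3 = (-2 + 19/3)/3 = (⅓)*(13/3) = 13/9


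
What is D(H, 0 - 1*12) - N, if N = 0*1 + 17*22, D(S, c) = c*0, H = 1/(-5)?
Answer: -374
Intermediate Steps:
H = -⅕ ≈ -0.20000
D(S, c) = 0
N = 374 (N = 0 + 374 = 374)
D(H, 0 - 1*12) - N = 0 - 1*374 = 0 - 374 = -374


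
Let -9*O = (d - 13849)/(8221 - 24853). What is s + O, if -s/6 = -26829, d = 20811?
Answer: 12047941537/74844 ≈ 1.6097e+5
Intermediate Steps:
s = 160974 (s = -6*(-26829) = 160974)
O = 3481/74844 (O = -(20811 - 13849)/(9*(8221 - 24853)) = -6962/(9*(-16632)) = -6962*(-1)/(9*16632) = -⅑*(-3481/8316) = 3481/74844 ≈ 0.046510)
s + O = 160974 + 3481/74844 = 12047941537/74844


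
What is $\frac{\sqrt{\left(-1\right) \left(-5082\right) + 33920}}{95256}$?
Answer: $\frac{\sqrt{39002}}{95256} \approx 0.0020732$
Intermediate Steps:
$\frac{\sqrt{\left(-1\right) \left(-5082\right) + 33920}}{95256} = \sqrt{5082 + 33920} \cdot \frac{1}{95256} = \sqrt{39002} \cdot \frac{1}{95256} = \frac{\sqrt{39002}}{95256}$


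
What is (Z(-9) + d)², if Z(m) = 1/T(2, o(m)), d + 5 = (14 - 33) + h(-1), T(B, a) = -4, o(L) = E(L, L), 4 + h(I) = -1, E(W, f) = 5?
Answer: 13689/16 ≈ 855.56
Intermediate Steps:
h(I) = -5 (h(I) = -4 - 1 = -5)
o(L) = 5
d = -29 (d = -5 + ((14 - 33) - 5) = -5 + (-19 - 5) = -5 - 24 = -29)
Z(m) = -¼ (Z(m) = 1/(-4) = -¼)
(Z(-9) + d)² = (-¼ - 29)² = (-117/4)² = 13689/16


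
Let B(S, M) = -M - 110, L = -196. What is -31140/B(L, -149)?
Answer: -10380/13 ≈ -798.46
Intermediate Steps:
B(S, M) = -110 - M
-31140/B(L, -149) = -31140/(-110 - 1*(-149)) = -31140/(-110 + 149) = -31140/39 = -31140*1/39 = -10380/13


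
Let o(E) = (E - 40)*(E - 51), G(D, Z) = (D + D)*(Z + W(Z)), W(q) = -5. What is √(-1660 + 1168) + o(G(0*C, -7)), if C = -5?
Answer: 2040 + 2*I*√123 ≈ 2040.0 + 22.181*I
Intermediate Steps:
G(D, Z) = 2*D*(-5 + Z) (G(D, Z) = (D + D)*(Z - 5) = (2*D)*(-5 + Z) = 2*D*(-5 + Z))
o(E) = (-51 + E)*(-40 + E) (o(E) = (-40 + E)*(-51 + E) = (-51 + E)*(-40 + E))
√(-1660 + 1168) + o(G(0*C, -7)) = √(-1660 + 1168) + (2040 + (2*(0*(-5))*(-5 - 7))² - 182*0*(-5)*(-5 - 7)) = √(-492) + (2040 + (2*0*(-12))² - 182*0*(-12)) = 2*I*√123 + (2040 + 0² - 91*0) = 2*I*√123 + (2040 + 0 + 0) = 2*I*√123 + 2040 = 2040 + 2*I*√123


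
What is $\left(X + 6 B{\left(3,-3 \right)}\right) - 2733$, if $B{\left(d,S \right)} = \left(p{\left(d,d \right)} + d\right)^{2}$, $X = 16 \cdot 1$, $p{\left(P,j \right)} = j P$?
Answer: $-1853$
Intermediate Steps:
$p{\left(P,j \right)} = P j$
$X = 16$
$B{\left(d,S \right)} = \left(d + d^{2}\right)^{2}$ ($B{\left(d,S \right)} = \left(d d + d\right)^{2} = \left(d^{2} + d\right)^{2} = \left(d + d^{2}\right)^{2}$)
$\left(X + 6 B{\left(3,-3 \right)}\right) - 2733 = \left(16 + 6 \cdot 3^{2} \left(1 + 3\right)^{2}\right) - 2733 = \left(16 + 6 \cdot 9 \cdot 4^{2}\right) - 2733 = \left(16 + 6 \cdot 9 \cdot 16\right) - 2733 = \left(16 + 6 \cdot 144\right) - 2733 = \left(16 + 864\right) - 2733 = 880 - 2733 = -1853$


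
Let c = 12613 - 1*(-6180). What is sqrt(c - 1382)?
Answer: sqrt(17411) ≈ 131.95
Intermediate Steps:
c = 18793 (c = 12613 + 6180 = 18793)
sqrt(c - 1382) = sqrt(18793 - 1382) = sqrt(17411)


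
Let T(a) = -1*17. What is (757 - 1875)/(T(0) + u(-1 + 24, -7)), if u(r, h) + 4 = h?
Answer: 559/14 ≈ 39.929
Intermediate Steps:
T(a) = -17
u(r, h) = -4 + h
(757 - 1875)/(T(0) + u(-1 + 24, -7)) = (757 - 1875)/(-17 + (-4 - 7)) = -1118/(-17 - 11) = -1118/(-28) = -1118*(-1/28) = 559/14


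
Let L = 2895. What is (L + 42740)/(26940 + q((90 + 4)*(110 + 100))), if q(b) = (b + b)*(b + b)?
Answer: 9127/311739468 ≈ 2.9278e-5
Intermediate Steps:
q(b) = 4*b**2 (q(b) = (2*b)*(2*b) = 4*b**2)
(L + 42740)/(26940 + q((90 + 4)*(110 + 100))) = (2895 + 42740)/(26940 + 4*((90 + 4)*(110 + 100))**2) = 45635/(26940 + 4*(94*210)**2) = 45635/(26940 + 4*19740**2) = 45635/(26940 + 4*389667600) = 45635/(26940 + 1558670400) = 45635/1558697340 = 45635*(1/1558697340) = 9127/311739468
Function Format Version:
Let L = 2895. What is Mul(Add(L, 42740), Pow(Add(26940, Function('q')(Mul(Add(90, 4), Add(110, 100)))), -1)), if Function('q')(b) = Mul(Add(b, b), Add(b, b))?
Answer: Rational(9127, 311739468) ≈ 2.9278e-5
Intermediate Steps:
Function('q')(b) = Mul(4, Pow(b, 2)) (Function('q')(b) = Mul(Mul(2, b), Mul(2, b)) = Mul(4, Pow(b, 2)))
Mul(Add(L, 42740), Pow(Add(26940, Function('q')(Mul(Add(90, 4), Add(110, 100)))), -1)) = Mul(Add(2895, 42740), Pow(Add(26940, Mul(4, Pow(Mul(Add(90, 4), Add(110, 100)), 2))), -1)) = Mul(45635, Pow(Add(26940, Mul(4, Pow(Mul(94, 210), 2))), -1)) = Mul(45635, Pow(Add(26940, Mul(4, Pow(19740, 2))), -1)) = Mul(45635, Pow(Add(26940, Mul(4, 389667600)), -1)) = Mul(45635, Pow(Add(26940, 1558670400), -1)) = Mul(45635, Pow(1558697340, -1)) = Mul(45635, Rational(1, 1558697340)) = Rational(9127, 311739468)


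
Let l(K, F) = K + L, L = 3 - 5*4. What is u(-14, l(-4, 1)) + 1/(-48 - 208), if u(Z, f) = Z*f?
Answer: 75263/256 ≈ 294.00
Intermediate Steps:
L = -17 (L = 3 - 20 = -17)
l(K, F) = -17 + K (l(K, F) = K - 17 = -17 + K)
u(-14, l(-4, 1)) + 1/(-48 - 208) = -14*(-17 - 4) + 1/(-48 - 208) = -14*(-21) + 1/(-256) = 294 - 1/256 = 75263/256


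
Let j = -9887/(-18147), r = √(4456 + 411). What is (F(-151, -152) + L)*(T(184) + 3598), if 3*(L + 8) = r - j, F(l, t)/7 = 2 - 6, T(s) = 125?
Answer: -2444475883/18147 + 1241*√4867 ≈ -48127.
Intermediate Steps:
r = √4867 ≈ 69.764
j = 9887/18147 (j = -9887*(-1/18147) = 9887/18147 ≈ 0.54483)
F(l, t) = -28 (F(l, t) = 7*(2 - 6) = 7*(-4) = -28)
L = -445415/54441 + √4867/3 (L = -8 + (√4867 - 1*9887/18147)/3 = -8 + (√4867 - 9887/18147)/3 = -8 + (-9887/18147 + √4867)/3 = -8 + (-9887/54441 + √4867/3) = -445415/54441 + √4867/3 ≈ 15.073)
(F(-151, -152) + L)*(T(184) + 3598) = (-28 + (-445415/54441 + √4867/3))*(125 + 3598) = (-1969763/54441 + √4867/3)*3723 = -2444475883/18147 + 1241*√4867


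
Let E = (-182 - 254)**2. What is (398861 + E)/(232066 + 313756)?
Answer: 588957/545822 ≈ 1.0790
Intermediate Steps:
E = 190096 (E = (-436)**2 = 190096)
(398861 + E)/(232066 + 313756) = (398861 + 190096)/(232066 + 313756) = 588957/545822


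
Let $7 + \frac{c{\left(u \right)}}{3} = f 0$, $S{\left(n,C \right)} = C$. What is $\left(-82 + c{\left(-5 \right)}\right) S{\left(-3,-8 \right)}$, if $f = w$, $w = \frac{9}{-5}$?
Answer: $824$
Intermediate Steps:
$w = - \frac{9}{5}$ ($w = 9 \left(- \frac{1}{5}\right) = - \frac{9}{5} \approx -1.8$)
$f = - \frac{9}{5} \approx -1.8$
$c{\left(u \right)} = -21$ ($c{\left(u \right)} = -21 + 3 \left(\left(- \frac{9}{5}\right) 0\right) = -21 + 3 \cdot 0 = -21 + 0 = -21$)
$\left(-82 + c{\left(-5 \right)}\right) S{\left(-3,-8 \right)} = \left(-82 - 21\right) \left(-8\right) = \left(-103\right) \left(-8\right) = 824$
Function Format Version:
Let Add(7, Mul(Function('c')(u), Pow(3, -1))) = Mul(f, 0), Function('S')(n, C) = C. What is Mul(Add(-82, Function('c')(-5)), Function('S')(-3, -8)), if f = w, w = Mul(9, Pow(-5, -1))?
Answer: 824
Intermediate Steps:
w = Rational(-9, 5) (w = Mul(9, Rational(-1, 5)) = Rational(-9, 5) ≈ -1.8000)
f = Rational(-9, 5) ≈ -1.8000
Function('c')(u) = -21 (Function('c')(u) = Add(-21, Mul(3, Mul(Rational(-9, 5), 0))) = Add(-21, Mul(3, 0)) = Add(-21, 0) = -21)
Mul(Add(-82, Function('c')(-5)), Function('S')(-3, -8)) = Mul(Add(-82, -21), -8) = Mul(-103, -8) = 824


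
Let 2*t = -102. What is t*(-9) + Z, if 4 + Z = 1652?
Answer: 2107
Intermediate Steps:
t = -51 (t = (1/2)*(-102) = -51)
Z = 1648 (Z = -4 + 1652 = 1648)
t*(-9) + Z = -51*(-9) + 1648 = 459 + 1648 = 2107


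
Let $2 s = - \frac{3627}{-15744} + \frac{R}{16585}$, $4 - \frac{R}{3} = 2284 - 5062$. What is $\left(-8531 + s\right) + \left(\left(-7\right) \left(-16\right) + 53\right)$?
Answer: $- \frac{13609881341}{1626880} \approx -8365.6$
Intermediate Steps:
$R = 8346$ ($R = 12 - 3 \left(2284 - 5062\right) = 12 - -8334 = 12 + 8334 = 8346$)
$s = \frac{596739}{1626880}$ ($s = \frac{- \frac{3627}{-15744} + \frac{8346}{16585}}{2} = \frac{\left(-3627\right) \left(- \frac{1}{15744}\right) + 8346 \cdot \frac{1}{16585}}{2} = \frac{\frac{1209}{5248} + \frac{78}{155}}{2} = \frac{1}{2} \cdot \frac{596739}{813440} = \frac{596739}{1626880} \approx 0.3668$)
$\left(-8531 + s\right) + \left(\left(-7\right) \left(-16\right) + 53\right) = \left(-8531 + \frac{596739}{1626880}\right) + \left(\left(-7\right) \left(-16\right) + 53\right) = - \frac{13878316541}{1626880} + \left(112 + 53\right) = - \frac{13878316541}{1626880} + 165 = - \frac{13609881341}{1626880}$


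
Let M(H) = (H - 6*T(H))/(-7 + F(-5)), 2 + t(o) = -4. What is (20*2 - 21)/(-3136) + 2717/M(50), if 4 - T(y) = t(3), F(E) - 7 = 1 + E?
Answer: 17040929/15680 ≈ 1086.8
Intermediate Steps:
t(o) = -6 (t(o) = -2 - 4 = -6)
F(E) = 8 + E (F(E) = 7 + (1 + E) = 8 + E)
T(y) = 10 (T(y) = 4 - 1*(-6) = 4 + 6 = 10)
M(H) = 15 - H/4 (M(H) = (H - 6*10)/(-7 + (8 - 5)) = (H - 60)/(-7 + 3) = (-60 + H)/(-4) = (-60 + H)*(-1/4) = 15 - H/4)
(20*2 - 21)/(-3136) + 2717/M(50) = (20*2 - 21)/(-3136) + 2717/(15 - 1/4*50) = (40 - 21)*(-1/3136) + 2717/(15 - 25/2) = 19*(-1/3136) + 2717/(5/2) = -19/3136 + 2717*(2/5) = -19/3136 + 5434/5 = 17040929/15680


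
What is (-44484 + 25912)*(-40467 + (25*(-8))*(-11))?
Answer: 710694724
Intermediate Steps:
(-44484 + 25912)*(-40467 + (25*(-8))*(-11)) = -18572*(-40467 - 200*(-11)) = -18572*(-40467 + 2200) = -18572*(-38267) = 710694724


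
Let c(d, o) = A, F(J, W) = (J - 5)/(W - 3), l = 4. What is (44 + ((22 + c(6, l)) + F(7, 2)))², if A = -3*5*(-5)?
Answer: 19321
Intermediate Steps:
A = 75 (A = -15*(-5) = 75)
F(J, W) = (-5 + J)/(-3 + W)
c(d, o) = 75
(44 + ((22 + c(6, l)) + F(7, 2)))² = (44 + ((22 + 75) + (-5 + 7)/(-3 + 2)))² = (44 + (97 + 2/(-1)))² = (44 + (97 - 1*2))² = (44 + (97 - 2))² = (44 + 95)² = 139² = 19321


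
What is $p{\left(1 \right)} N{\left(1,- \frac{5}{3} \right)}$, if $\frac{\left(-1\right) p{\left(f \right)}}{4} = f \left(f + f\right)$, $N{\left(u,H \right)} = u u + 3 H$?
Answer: $32$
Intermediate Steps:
$N{\left(u,H \right)} = u^{2} + 3 H$
$p{\left(f \right)} = - 8 f^{2}$ ($p{\left(f \right)} = - 4 f \left(f + f\right) = - 4 f 2 f = - 4 \cdot 2 f^{2} = - 8 f^{2}$)
$p{\left(1 \right)} N{\left(1,- \frac{5}{3} \right)} = - 8 \cdot 1^{2} \left(1^{2} + 3 \left(- \frac{5}{3}\right)\right) = \left(-8\right) 1 \left(1 + 3 \left(\left(-5\right) \frac{1}{3}\right)\right) = - 8 \left(1 + 3 \left(- \frac{5}{3}\right)\right) = - 8 \left(1 - 5\right) = \left(-8\right) \left(-4\right) = 32$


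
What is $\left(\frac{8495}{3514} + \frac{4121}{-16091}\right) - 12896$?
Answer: $- \frac{729066297653}{56543774} \approx -12894.0$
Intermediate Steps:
$\left(\frac{8495}{3514} + \frac{4121}{-16091}\right) - 12896 = \left(8495 \cdot \frac{1}{3514} + 4121 \left(- \frac{1}{16091}\right)\right) - 12896 = \left(\frac{8495}{3514} - \frac{4121}{16091}\right) - 12896 = \frac{122211851}{56543774} - 12896 = - \frac{729066297653}{56543774}$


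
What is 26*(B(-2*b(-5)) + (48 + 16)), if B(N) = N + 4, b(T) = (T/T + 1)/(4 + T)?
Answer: 1872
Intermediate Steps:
b(T) = 2/(4 + T) (b(T) = (1 + 1)/(4 + T) = 2/(4 + T))
B(N) = 4 + N
26*(B(-2*b(-5)) + (48 + 16)) = 26*((4 - 4/(4 - 5)) + (48 + 16)) = 26*((4 - 4/(-1)) + 64) = 26*((4 - 4*(-1)) + 64) = 26*((4 - 2*(-2)) + 64) = 26*((4 + 4) + 64) = 26*(8 + 64) = 26*72 = 1872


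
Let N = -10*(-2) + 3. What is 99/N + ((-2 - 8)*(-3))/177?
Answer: 6071/1357 ≈ 4.4738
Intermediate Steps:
N = 23 (N = 20 + 3 = 23)
99/N + ((-2 - 8)*(-3))/177 = 99/23 + ((-2 - 8)*(-3))/177 = 99*(1/23) - 10*(-3)*(1/177) = 99/23 + 30*(1/177) = 99/23 + 10/59 = 6071/1357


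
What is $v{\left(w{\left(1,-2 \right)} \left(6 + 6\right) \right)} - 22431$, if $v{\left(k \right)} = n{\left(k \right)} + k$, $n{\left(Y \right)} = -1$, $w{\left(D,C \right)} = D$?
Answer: $-22420$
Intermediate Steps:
$v{\left(k \right)} = -1 + k$
$v{\left(w{\left(1,-2 \right)} \left(6 + 6\right) \right)} - 22431 = \left(-1 + 1 \left(6 + 6\right)\right) - 22431 = \left(-1 + 1 \cdot 12\right) - 22431 = \left(-1 + 12\right) - 22431 = 11 - 22431 = -22420$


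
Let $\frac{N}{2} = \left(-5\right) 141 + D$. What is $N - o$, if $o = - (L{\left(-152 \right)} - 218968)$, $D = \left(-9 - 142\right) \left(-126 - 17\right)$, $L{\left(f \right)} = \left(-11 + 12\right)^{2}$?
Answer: $-177191$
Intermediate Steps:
$L{\left(f \right)} = 1$ ($L{\left(f \right)} = 1^{2} = 1$)
$D = 21593$ ($D = \left(-151\right) \left(-143\right) = 21593$)
$N = 41776$ ($N = 2 \left(\left(-5\right) 141 + 21593\right) = 2 \left(-705 + 21593\right) = 2 \cdot 20888 = 41776$)
$o = 218967$ ($o = - (1 - 218968) = \left(-1\right) \left(-218967\right) = 218967$)
$N - o = 41776 - 218967 = -177191$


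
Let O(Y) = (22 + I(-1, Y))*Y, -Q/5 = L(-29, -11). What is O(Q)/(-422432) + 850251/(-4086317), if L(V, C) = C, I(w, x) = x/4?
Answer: -1468831804933/6904764251776 ≈ -0.21273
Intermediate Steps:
I(w, x) = x/4 (I(w, x) = x*(¼) = x/4)
Q = 55 (Q = -5*(-11) = 55)
O(Y) = Y*(22 + Y/4) (O(Y) = (22 + Y/4)*Y = Y*(22 + Y/4))
O(Q)/(-422432) + 850251/(-4086317) = ((¼)*55*(88 + 55))/(-422432) + 850251/(-4086317) = ((¼)*55*143)*(-1/422432) + 850251*(-1/4086317) = (7865/4)*(-1/422432) - 850251/4086317 = -7865/1689728 - 850251/4086317 = -1468831804933/6904764251776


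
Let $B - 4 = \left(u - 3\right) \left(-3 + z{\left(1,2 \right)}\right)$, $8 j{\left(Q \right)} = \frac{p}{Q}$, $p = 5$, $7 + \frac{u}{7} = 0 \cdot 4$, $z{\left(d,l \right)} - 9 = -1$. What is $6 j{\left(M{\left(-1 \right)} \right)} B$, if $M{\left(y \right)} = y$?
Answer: $960$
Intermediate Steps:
$z{\left(d,l \right)} = 8$ ($z{\left(d,l \right)} = 9 - 1 = 8$)
$u = -49$ ($u = -49 + 7 \cdot 0 \cdot 4 = -49 + 7 \cdot 0 = -49 + 0 = -49$)
$j{\left(Q \right)} = \frac{5}{8 Q}$ ($j{\left(Q \right)} = \frac{5 \frac{1}{Q}}{8} = \frac{5}{8 Q}$)
$B = -256$ ($B = 4 + \left(-49 - 3\right) \left(-3 + 8\right) = 4 - 260 = -256$)
$6 j{\left(M{\left(-1 \right)} \right)} B = 6 \frac{5}{8 \left(-1\right)} \left(-256\right) = 6 \cdot \frac{5}{8} \left(-1\right) \left(-256\right) = 6 \left(- \frac{5}{8}\right) \left(-256\right) = \left(- \frac{15}{4}\right) \left(-256\right) = 960$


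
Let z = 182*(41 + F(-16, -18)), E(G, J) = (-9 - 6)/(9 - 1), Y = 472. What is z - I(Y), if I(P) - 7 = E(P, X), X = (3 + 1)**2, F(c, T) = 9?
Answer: 72759/8 ≈ 9094.9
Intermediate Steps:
X = 16 (X = 4**2 = 16)
E(G, J) = -15/8
z = 9100 (z = 182*(41 + 9) = 182*50 = 9100)
I(P) = 41/8 (I(P) = 7 - 15/8 = 41/8)
z - I(Y) = 9100 - 1*41/8 = 9100 - 41/8 = 72759/8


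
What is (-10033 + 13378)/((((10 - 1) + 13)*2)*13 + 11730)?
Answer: 3345/12302 ≈ 0.27191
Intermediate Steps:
(-10033 + 13378)/((((10 - 1) + 13)*2)*13 + 11730) = 3345/(((9 + 13)*2)*13 + 11730) = 3345/((22*2)*13 + 11730) = 3345/(44*13 + 11730) = 3345/(572 + 11730) = 3345/12302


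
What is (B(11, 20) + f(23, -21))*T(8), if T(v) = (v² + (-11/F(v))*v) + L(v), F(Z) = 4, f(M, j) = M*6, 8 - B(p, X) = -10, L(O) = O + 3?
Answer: 8268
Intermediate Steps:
L(O) = 3 + O
B(p, X) = 18 (B(p, X) = 8 - 1*(-10) = 8 + 10 = 18)
f(M, j) = 6*M
T(v) = 3 + v² - 7*v/4 (T(v) = (v² + (-11/4)*v) + (3 + v) = (v² + (-11*¼)*v) + (3 + v) = (v² - 11*v/4) + (3 + v) = 3 + v² - 7*v/4)
(B(11, 20) + f(23, -21))*T(8) = (18 + 6*23)*(3 + 8² - 7/4*8) = (18 + 138)*(3 + 64 - 14) = 156*53 = 8268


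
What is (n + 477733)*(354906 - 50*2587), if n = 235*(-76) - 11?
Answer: 103724633272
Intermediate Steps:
n = -17871 (n = -17860 - 11 = -17871)
(n + 477733)*(354906 - 50*2587) = (-17871 + 477733)*(354906 - 50*2587) = 459862*(354906 - 129350) = 459862*225556 = 103724633272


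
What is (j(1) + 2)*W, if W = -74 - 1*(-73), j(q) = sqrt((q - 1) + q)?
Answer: -3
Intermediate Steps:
j(q) = sqrt(-1 + 2*q) (j(q) = sqrt((-1 + q) + q) = sqrt(-1 + 2*q))
W = -1 (W = -74 + 73 = -1)
(j(1) + 2)*W = (sqrt(-1 + 2*1) + 2)*(-1) = (sqrt(-1 + 2) + 2)*(-1) = (sqrt(1) + 2)*(-1) = (1 + 2)*(-1) = 3*(-1) = -3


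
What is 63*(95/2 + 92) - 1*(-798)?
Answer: 19173/2 ≈ 9586.5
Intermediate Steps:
63*(95/2 + 92) - 1*(-798) = 63*(95*(1/2) + 92) + 798 = 63*(95/2 + 92) + 798 = 63*(279/2) + 798 = 17577/2 + 798 = 19173/2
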